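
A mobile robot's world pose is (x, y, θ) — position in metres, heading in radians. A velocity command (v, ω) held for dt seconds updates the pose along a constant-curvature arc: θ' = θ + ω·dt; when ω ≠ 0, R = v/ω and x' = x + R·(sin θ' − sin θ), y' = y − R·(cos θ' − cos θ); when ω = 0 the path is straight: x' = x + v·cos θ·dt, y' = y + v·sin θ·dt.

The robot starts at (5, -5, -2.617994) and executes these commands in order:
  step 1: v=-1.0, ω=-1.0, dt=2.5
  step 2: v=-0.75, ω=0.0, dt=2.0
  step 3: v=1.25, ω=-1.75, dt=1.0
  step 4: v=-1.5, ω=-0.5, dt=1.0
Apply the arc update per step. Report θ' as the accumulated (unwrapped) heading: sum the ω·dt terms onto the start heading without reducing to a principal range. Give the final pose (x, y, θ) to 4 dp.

(5.8811, -6.2249, -7.3680)

step 1: θ'=-5.1180 (R=1.0000) → pose (6.4189, -6.2606, -5.1180)
step 2: θ'=-5.1180 (straight) → pose (5.8270, -7.6389, -5.1180)
step 3: θ'=-6.8680 (R=-0.7143) → pose (6.8776, -7.3252, -6.8680)
step 4: θ'=-7.3680 (R=3.0000) → pose (5.8811, -6.2249, -7.3680)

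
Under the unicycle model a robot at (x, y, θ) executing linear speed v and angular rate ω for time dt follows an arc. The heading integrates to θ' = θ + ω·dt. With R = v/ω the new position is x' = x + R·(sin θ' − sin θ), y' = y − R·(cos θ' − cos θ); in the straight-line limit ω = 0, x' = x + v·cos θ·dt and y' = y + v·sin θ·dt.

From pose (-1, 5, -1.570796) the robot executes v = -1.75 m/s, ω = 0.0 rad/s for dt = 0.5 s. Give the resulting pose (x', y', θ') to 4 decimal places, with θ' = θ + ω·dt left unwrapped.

(-1.0000, 5.8750, -1.5708)

θ' = -1.5708 + 0.0·0.5 = -1.5708
ω = 0 → straight: x' = -1 + -1.75·cos(-1.5708)·0.5 = -1.0000
y' = 5 + -1.75·sin(-1.5708)·0.5 = 5.8750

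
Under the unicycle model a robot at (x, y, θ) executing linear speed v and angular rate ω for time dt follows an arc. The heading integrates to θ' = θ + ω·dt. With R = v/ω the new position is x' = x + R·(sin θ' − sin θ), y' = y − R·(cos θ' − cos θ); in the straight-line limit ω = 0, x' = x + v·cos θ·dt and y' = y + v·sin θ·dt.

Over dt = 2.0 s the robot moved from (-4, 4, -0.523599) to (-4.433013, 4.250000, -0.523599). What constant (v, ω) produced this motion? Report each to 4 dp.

v = -0.2500, ω = 0.0000

Δθ = -0.523599 − -0.523599 = 0.000000
ω = Δθ/dt = 0.000000/2.0 = 0.0000
ω = 0 → v = (Δx·cos θ + Δy·sin θ)/dt = -0.2500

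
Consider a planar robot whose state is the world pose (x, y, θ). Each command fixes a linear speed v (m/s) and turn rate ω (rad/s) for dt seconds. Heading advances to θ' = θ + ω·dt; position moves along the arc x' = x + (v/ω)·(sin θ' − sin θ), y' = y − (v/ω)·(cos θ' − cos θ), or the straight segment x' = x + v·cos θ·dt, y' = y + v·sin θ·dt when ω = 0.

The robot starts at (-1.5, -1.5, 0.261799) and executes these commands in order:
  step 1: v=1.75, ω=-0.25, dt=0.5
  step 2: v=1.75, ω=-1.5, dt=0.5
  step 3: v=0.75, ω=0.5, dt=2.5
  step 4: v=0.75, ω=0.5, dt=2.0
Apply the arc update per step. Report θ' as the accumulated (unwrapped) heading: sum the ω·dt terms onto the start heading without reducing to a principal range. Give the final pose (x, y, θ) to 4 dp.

step 1: θ'=0.1368 (R=-7.0000) → pose (-0.6429, -1.3269, 0.1368)
step 2: θ'=-0.6132 (R=-1.1667) → pose (0.1876, -1.5285, -0.6132)
step 3: θ'=0.6368 (R=1.5000) → pose (1.9428, -1.5078, 0.6368)
step 4: θ'=1.6368 (R=1.5000) → pose (2.5476, -0.2029, 1.6368)

(2.5476, -0.2029, 1.6368)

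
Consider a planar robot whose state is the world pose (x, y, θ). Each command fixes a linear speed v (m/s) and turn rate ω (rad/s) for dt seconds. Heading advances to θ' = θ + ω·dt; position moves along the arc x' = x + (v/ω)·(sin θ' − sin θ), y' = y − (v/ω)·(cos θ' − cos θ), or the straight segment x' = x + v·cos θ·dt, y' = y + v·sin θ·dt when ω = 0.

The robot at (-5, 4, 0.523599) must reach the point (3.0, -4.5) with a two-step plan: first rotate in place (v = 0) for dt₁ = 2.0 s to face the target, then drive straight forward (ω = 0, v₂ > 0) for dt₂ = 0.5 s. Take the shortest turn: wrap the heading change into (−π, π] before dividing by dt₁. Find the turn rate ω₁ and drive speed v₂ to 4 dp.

ω₁ = -0.6696, v₂ = 23.3452

heading to target = atan2(-4.5−4, 3−-5) = -0.8157
Δθ = wrap(-0.8157 − 0.5236) = -1.3393; ω₁ = Δθ/dt₁ = -0.6696
distance = √((3−-5)² + (-4.5−4)²) = 11.6726; v₂ = distance/dt₂ = 23.3452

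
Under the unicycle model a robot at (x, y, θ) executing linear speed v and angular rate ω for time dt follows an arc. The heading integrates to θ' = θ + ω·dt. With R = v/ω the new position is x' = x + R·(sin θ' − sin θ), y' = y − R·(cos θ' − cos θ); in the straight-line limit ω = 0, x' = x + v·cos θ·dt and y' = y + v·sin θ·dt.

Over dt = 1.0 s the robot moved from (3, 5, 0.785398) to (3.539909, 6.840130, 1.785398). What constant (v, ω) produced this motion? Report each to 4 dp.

Δθ = 1.785398 − 0.785398 = 1.000000
ω = Δθ/dt = 1.000000/1.0 = 1.0000
R = −Δy/(cos θ' − cos θ) = 2.0000
v = R·ω = 2.0000·1.0000 = 2.0000

v = 2.0000, ω = 1.0000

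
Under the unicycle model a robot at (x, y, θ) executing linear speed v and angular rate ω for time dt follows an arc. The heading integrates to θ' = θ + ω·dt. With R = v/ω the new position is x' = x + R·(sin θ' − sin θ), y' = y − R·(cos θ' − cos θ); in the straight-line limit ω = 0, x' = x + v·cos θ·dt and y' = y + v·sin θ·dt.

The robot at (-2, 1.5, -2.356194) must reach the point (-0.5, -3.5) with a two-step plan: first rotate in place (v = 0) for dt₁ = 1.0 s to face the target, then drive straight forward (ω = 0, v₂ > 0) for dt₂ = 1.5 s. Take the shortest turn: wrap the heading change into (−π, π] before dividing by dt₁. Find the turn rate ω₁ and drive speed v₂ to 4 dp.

ω₁ = 1.0769, v₂ = 3.4801

heading to target = atan2(-3.5−1.5, -0.5−-2) = -1.2793
Δθ = wrap(-1.2793 − -2.3562) = 1.0769; ω₁ = Δθ/dt₁ = 1.0769
distance = √((-0.5−-2)² + (-3.5−1.5)²) = 5.2202; v₂ = distance/dt₂ = 3.4801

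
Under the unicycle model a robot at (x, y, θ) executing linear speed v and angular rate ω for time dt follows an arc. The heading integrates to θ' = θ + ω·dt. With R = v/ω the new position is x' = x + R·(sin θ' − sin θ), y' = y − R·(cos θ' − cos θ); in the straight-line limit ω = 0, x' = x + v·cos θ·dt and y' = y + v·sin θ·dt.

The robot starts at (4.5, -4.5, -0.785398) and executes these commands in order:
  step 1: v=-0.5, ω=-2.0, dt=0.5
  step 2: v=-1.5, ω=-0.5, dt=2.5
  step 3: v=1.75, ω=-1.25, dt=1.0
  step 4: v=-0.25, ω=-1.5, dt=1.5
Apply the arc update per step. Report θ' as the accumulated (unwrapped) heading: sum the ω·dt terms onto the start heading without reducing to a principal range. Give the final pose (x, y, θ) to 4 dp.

step 1: θ'=-1.7854 (R=0.2500) → pose (4.4325, -4.2700, -1.7854)
step 2: θ'=-3.0354 (R=3.0000) → pose (7.0457, -1.9258, -3.0354)
step 3: θ'=-4.2854 (R=-1.4000) → pose (5.6230, -1.1134, -4.2854)
step 4: θ'=-6.5354 (R=0.1667) → pose (5.4297, -1.3438, -6.5354)

(5.4297, -1.3438, -6.5354)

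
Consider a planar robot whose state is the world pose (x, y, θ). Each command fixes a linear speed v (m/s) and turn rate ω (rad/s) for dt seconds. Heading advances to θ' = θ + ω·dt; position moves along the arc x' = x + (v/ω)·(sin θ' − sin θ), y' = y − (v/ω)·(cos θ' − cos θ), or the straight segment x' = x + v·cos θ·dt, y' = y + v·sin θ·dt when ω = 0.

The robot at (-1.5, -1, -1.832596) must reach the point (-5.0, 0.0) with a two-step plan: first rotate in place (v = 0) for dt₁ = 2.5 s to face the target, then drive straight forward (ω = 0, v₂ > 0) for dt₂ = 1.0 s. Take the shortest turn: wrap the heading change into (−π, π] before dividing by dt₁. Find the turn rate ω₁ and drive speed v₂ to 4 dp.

ω₁ = -0.6349, v₂ = 3.6401

heading to target = atan2(0−-1, -5−-1.5) = 2.8633
Δθ = wrap(2.8633 − -1.8326) = -1.5873; ω₁ = Δθ/dt₁ = -0.6349
distance = √((-5−-1.5)² + (0−-1)²) = 3.6401; v₂ = distance/dt₂ = 3.6401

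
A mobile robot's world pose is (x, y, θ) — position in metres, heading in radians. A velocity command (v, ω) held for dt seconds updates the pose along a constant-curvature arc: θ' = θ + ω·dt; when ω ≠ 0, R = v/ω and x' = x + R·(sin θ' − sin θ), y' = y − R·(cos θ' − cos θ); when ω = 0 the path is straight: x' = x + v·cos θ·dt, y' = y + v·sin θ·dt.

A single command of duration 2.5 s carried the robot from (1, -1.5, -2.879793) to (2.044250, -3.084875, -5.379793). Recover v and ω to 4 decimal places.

Δθ = -5.379793 − -2.879793 = -2.500000
ω = Δθ/dt = -2.500000/2.5 = -1.0000
R = −Δy/(cos θ' − cos θ) = 1.0000
v = R·ω = 1.0000·-1.0000 = -1.0000

v = -1.0000, ω = -1.0000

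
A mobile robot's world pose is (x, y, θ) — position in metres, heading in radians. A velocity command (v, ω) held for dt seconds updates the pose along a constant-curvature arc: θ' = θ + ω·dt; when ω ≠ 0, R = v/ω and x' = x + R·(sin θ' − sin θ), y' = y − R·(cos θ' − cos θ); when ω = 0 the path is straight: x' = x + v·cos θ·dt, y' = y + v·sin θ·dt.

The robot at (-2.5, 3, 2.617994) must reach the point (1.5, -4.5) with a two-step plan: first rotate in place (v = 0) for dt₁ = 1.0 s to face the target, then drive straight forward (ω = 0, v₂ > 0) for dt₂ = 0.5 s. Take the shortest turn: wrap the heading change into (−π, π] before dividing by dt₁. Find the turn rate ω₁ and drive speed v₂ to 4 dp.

heading to target = atan2(-4.5−3, 1.5−-2.5) = -1.0808
Δθ = wrap(-1.0808 − 2.6180) = 2.5844; ω₁ = Δθ/dt₁ = 2.5844
distance = √((1.5−-2.5)² + (-4.5−3)²) = 8.5000; v₂ = distance/dt₂ = 17.0000

ω₁ = 2.5844, v₂ = 17.0000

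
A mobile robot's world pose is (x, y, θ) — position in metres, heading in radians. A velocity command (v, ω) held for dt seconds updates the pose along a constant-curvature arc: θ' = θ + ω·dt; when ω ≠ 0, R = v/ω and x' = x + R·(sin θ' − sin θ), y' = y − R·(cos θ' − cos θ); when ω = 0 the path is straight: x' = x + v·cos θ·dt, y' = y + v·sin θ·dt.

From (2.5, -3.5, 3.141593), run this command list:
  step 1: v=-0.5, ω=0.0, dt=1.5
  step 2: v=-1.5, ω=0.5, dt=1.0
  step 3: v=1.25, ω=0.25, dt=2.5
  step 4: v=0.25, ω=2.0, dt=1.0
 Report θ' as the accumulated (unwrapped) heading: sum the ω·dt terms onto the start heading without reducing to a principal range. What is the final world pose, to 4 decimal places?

step 1: θ'=3.1416 (straight) → pose (3.2500, -3.5000, 3.1416)
step 2: θ'=3.6416 (R=-3.0000) → pose (4.6883, -3.1327, 3.6416)
step 3: θ'=4.2666 (R=5.0000) → pose (2.5741, -5.3648, 4.2666)
step 4: θ'=6.2666 (R=0.1250) → pose (2.6848, -5.5437, 6.2666)

(2.6848, -5.5437, 6.2666)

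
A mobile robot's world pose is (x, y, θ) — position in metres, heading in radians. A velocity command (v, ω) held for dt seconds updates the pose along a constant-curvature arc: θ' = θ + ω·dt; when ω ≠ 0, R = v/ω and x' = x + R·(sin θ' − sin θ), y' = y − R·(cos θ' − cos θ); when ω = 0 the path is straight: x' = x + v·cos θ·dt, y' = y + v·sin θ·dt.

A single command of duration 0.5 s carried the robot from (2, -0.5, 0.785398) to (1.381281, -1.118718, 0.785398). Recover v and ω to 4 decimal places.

Δθ = 0.785398 − 0.785398 = 0.000000
ω = Δθ/dt = 0.000000/0.5 = 0.0000
ω = 0 → v = (Δx·cos θ + Δy·sin θ)/dt = -1.7500

v = -1.7500, ω = 0.0000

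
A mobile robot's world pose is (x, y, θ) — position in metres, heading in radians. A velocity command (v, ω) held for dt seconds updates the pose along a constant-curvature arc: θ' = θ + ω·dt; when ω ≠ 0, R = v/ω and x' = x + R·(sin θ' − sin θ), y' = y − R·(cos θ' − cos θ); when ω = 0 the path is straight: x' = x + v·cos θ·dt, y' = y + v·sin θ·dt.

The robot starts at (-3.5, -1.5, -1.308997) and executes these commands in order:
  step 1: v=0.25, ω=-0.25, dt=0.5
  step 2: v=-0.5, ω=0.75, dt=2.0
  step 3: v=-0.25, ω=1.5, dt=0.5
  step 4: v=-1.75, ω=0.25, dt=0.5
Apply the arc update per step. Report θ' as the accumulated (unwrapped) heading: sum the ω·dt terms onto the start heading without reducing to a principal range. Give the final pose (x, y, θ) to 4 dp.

(-4.8482, -1.7734, 0.9410)

step 1: θ'=-1.4340 (R=-1.0000) → pose (-3.4753, -1.6224, -1.4340)
step 2: θ'=0.0660 (R=-0.6667) → pose (-4.1797, -1.0481, 0.0660)
step 3: θ'=0.8160 (R=-0.1667) → pose (-4.2901, -1.1003, 0.8160)
step 4: θ'=0.9410 (R=-7.0000) → pose (-4.8482, -1.7734, 0.9410)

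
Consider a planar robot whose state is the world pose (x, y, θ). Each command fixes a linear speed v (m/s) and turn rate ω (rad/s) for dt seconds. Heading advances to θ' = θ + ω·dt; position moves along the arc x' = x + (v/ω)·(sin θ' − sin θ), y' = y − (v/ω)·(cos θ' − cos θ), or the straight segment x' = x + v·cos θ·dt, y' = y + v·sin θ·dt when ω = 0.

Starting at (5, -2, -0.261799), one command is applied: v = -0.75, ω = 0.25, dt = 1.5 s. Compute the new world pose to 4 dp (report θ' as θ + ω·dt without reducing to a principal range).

θ' = -0.2618 + 0.25·1.5 = 0.1132
R = v/ω = -0.75/0.25 = -3.0000
x' = 5 + -3.0000·(sin 0.1132 − sin -0.2618) = 3.8847
y' = -2 − -3.0000·(cos 0.1132 − cos -0.2618) = -1.9170

(3.8847, -1.9170, 0.1132)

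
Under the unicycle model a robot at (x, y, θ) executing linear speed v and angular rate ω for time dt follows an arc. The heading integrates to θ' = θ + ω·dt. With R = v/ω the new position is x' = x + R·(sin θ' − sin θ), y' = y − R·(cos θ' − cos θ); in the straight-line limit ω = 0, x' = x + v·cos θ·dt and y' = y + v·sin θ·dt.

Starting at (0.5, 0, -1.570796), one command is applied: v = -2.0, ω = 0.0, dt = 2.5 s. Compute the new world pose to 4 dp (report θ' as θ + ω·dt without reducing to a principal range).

θ' = -1.5708 + 0.0·2.5 = -1.5708
ω = 0 → straight: x' = 0.5 + -2.0·cos(-1.5708)·2.5 = 0.5000
y' = 0 + -2.0·sin(-1.5708)·2.5 = 5.0000

(0.5000, 5.0000, -1.5708)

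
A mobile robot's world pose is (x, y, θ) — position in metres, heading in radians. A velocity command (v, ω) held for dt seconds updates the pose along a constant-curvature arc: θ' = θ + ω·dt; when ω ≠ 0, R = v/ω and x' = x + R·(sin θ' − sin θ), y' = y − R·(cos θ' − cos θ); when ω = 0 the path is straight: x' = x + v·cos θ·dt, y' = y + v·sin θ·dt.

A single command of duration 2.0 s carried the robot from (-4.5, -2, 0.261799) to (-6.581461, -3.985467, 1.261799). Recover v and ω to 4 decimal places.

Δθ = 1.261799 − 0.261799 = 1.000000
ω = Δθ/dt = 1.000000/2.0 = 0.5000
R = Δx/(sin θ' − sin θ) = -3.0000
v = R·ω = -3.0000·0.5000 = -1.5000

v = -1.5000, ω = 0.5000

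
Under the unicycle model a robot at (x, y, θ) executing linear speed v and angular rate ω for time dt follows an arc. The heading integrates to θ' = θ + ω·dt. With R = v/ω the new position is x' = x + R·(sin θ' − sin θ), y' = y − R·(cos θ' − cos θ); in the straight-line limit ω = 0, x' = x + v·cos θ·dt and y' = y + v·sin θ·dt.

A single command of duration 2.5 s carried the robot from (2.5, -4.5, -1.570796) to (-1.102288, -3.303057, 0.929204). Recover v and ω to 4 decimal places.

v = -2.0000, ω = 1.0000

Δθ = 0.929204 − -1.570796 = 2.500000
ω = Δθ/dt = 2.500000/2.5 = 1.0000
R = Δx/(sin θ' − sin θ) = -2.0000
v = R·ω = -2.0000·1.0000 = -2.0000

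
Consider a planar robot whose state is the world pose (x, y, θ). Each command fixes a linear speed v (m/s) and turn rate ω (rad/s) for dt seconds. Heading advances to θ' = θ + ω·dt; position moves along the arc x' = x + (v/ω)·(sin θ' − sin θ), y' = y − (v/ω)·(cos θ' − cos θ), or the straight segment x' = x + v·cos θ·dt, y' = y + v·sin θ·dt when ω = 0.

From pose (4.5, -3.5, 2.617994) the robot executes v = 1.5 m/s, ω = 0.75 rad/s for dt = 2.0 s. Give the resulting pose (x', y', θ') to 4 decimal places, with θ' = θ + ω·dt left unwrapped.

(1.8430, -4.1120, 4.1180)

θ' = 2.6180 + 0.75·2.0 = 4.1180
R = v/ω = 1.5/0.75 = 2.0000
x' = 4.5 + 2.0000·(sin 4.1180 − sin 2.6180) = 1.8430
y' = -3.5 − 2.0000·(cos 4.1180 − cos 2.6180) = -4.1120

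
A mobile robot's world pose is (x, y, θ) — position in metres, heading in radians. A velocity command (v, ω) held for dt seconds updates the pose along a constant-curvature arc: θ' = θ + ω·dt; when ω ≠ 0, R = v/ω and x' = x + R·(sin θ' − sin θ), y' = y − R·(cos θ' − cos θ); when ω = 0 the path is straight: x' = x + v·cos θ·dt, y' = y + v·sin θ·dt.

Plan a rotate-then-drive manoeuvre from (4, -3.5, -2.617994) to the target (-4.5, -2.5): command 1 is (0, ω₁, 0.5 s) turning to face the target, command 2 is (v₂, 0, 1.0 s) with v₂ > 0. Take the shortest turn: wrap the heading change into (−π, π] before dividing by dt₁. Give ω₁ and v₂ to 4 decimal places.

ω₁ = -1.2814, v₂ = 8.5586

heading to target = atan2(-2.5−-3.5, -4.5−4) = 3.0245
Δθ = wrap(3.0245 − -2.6180) = -0.6407; ω₁ = Δθ/dt₁ = -1.2814
distance = √((-4.5−4)² + (-2.5−-3.5)²) = 8.5586; v₂ = distance/dt₂ = 8.5586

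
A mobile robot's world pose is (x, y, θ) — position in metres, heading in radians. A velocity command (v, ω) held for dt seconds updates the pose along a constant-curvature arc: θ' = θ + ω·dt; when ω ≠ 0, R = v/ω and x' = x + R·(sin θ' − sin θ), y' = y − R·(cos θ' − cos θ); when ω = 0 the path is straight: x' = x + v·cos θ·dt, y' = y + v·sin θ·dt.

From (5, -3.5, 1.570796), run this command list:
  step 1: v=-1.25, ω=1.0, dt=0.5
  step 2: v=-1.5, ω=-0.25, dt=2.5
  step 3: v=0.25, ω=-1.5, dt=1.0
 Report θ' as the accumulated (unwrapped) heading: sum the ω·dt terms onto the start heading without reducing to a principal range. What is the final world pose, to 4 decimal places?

step 1: θ'=2.0708 (R=-1.2500) → pose (5.1530, -4.0993, 2.0708)
step 2: θ'=1.4458 (R=6.0000) → pose (5.8407, -7.7239, 1.4458)
step 3: θ'=-0.0542 (R=-0.1667) → pose (6.0151, -7.5782, -0.0542)

(6.0151, -7.5782, -0.0542)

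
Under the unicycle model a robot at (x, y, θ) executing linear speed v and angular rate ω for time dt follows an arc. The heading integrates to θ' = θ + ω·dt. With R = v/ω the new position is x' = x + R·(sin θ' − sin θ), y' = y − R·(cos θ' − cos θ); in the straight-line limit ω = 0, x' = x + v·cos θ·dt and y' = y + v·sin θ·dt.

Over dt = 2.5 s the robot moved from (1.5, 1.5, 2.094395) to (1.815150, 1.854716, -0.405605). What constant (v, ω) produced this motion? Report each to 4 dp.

Δθ = -0.405605 − 2.094395 = -2.500000
ω = Δθ/dt = -2.500000/2.5 = -1.0000
R = −Δy/(cos θ' − cos θ) = -0.2500
v = R·ω = -0.2500·-1.0000 = 0.2500

v = 0.2500, ω = -1.0000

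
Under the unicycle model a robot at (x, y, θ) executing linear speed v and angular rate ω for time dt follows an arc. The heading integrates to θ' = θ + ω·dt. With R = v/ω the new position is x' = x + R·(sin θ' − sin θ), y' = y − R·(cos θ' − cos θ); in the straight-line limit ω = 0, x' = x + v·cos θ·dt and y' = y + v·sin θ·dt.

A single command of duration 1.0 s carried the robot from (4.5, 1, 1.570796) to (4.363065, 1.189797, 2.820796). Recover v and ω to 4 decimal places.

v = 0.2500, ω = 1.2500

Δθ = 2.820796 − 1.570796 = 1.250000
ω = Δθ/dt = 1.250000/1.0 = 1.2500
R = −Δy/(cos θ' − cos θ) = 0.2000
v = R·ω = 0.2000·1.2500 = 0.2500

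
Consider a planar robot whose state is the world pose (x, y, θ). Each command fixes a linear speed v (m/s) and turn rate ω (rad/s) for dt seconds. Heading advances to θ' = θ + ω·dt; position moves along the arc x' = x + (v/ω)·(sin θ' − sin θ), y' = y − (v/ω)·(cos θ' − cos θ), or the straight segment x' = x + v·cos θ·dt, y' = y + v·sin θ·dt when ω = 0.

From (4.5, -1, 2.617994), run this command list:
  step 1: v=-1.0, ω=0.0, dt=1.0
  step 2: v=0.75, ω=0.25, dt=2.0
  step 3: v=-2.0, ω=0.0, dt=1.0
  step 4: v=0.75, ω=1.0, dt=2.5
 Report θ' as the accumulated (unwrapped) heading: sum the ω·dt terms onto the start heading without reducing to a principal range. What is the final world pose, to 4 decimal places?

(5.4557, -2.4860, 5.6180)

step 1: θ'=2.6180 (straight) → pose (5.3660, -1.5000, 2.6180)
step 2: θ'=3.1180 (R=3.0000) → pose (3.9368, -1.0989, 3.1180)
step 3: θ'=3.1180 (straight) → pose (5.9363, -1.1461, 3.1180)
step 4: θ'=5.6180 (R=0.7500) → pose (5.4557, -2.4860, 5.6180)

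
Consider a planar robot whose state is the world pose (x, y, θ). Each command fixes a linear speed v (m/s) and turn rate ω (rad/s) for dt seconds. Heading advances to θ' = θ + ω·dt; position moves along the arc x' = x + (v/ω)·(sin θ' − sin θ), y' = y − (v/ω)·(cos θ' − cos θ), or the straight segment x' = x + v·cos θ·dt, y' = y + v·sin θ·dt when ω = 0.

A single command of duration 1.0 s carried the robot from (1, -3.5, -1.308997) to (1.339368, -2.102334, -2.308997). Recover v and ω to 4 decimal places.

Δθ = -2.308997 − -1.308997 = -1.000000
ω = Δθ/dt = -1.000000/1.0 = -1.0000
R = −Δy/(cos θ' − cos θ) = 1.5000
v = R·ω = 1.5000·-1.0000 = -1.5000

v = -1.5000, ω = -1.0000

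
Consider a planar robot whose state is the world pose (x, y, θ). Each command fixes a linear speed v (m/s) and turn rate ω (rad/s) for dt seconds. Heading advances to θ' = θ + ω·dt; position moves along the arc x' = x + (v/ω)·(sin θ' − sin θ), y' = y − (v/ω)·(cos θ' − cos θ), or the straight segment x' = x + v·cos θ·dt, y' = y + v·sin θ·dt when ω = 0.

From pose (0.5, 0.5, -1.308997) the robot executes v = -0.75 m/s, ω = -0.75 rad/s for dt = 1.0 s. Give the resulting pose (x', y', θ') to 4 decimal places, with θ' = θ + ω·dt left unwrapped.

(0.5827, 1.2279, -2.0590)

θ' = -1.3090 + -0.75·1.0 = -2.0590
R = v/ω = -0.75/-0.75 = 1.0000
x' = 0.5 + 1.0000·(sin -2.0590 − sin -1.3090) = 0.5827
y' = 0.5 − 1.0000·(cos -2.0590 − cos -1.3090) = 1.2279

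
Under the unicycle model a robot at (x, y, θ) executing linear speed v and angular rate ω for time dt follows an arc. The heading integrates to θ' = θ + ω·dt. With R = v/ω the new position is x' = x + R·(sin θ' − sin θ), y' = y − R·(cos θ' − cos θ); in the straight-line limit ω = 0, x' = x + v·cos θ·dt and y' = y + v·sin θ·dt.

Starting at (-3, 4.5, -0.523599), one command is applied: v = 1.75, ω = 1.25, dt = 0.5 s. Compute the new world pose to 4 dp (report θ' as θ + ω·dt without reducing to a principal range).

θ' = -0.5236 + 1.25·0.5 = 0.1014
R = v/ω = 1.75/1.25 = 1.4000
x' = -3 + 1.4000·(sin 0.1014 − sin -0.5236) = -2.1583
y' = 4.5 − 1.4000·(cos 0.1014 − cos -0.5236) = 4.3196

(-2.1583, 4.3196, 0.1014)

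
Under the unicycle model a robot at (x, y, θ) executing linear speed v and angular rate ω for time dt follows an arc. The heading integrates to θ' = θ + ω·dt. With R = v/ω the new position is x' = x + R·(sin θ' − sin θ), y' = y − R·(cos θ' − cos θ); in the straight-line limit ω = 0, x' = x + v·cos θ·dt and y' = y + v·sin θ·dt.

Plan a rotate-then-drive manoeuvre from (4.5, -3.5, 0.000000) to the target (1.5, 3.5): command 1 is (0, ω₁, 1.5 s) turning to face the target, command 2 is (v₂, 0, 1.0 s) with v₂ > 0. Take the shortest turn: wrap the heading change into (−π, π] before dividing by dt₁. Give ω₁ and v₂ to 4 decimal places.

heading to target = atan2(3.5−-3.5, 1.5−4.5) = 1.9757
Δθ = wrap(1.9757 − 0.0000) = 1.9757; ω₁ = Δθ/dt₁ = 1.3171
distance = √((1.5−4.5)² + (3.5−-3.5)²) = 7.6158; v₂ = distance/dt₂ = 7.6158

ω₁ = 1.3171, v₂ = 7.6158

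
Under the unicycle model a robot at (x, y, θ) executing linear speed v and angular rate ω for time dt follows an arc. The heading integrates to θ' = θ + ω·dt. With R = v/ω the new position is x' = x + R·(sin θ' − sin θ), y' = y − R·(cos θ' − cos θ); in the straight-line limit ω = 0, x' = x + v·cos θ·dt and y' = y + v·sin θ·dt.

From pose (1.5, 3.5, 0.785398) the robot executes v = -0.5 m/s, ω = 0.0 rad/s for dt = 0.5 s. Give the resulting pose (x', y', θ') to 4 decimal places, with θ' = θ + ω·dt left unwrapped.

(1.3232, 3.3232, 0.7854)

θ' = 0.7854 + 0.0·0.5 = 0.7854
ω = 0 → straight: x' = 1.5 + -0.5·cos(0.7854)·0.5 = 1.3232
y' = 3.5 + -0.5·sin(0.7854)·0.5 = 3.3232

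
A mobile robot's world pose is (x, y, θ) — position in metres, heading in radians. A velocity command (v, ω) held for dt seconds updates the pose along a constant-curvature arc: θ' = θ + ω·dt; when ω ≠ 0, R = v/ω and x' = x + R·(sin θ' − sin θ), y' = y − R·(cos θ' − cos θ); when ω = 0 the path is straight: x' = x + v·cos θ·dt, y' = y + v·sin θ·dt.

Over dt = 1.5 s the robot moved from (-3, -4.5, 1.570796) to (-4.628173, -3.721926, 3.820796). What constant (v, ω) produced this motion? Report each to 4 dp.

Δθ = 3.820796 − 1.570796 = 2.250000
ω = Δθ/dt = 2.250000/1.5 = 1.5000
R = Δx/(sin θ' − sin θ) = 1.0000
v = R·ω = 1.0000·1.5000 = 1.5000

v = 1.5000, ω = 1.5000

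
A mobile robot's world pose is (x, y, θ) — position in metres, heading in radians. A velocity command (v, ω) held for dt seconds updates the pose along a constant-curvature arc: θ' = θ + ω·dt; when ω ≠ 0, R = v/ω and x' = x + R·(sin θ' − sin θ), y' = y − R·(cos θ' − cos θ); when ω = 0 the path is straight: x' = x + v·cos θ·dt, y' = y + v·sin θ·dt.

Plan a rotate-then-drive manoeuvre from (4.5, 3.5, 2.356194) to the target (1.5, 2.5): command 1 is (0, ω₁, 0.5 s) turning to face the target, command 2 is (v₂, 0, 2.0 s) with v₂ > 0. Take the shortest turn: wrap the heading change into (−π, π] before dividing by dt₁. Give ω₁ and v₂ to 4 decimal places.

heading to target = atan2(2.5−3.5, 1.5−4.5) = -2.8198
Δθ = wrap(-2.8198 − 2.3562) = 1.1071; ω₁ = Δθ/dt₁ = 2.2143
distance = √((1.5−4.5)² + (2.5−3.5)²) = 3.1623; v₂ = distance/dt₂ = 1.5811

ω₁ = 2.2143, v₂ = 1.5811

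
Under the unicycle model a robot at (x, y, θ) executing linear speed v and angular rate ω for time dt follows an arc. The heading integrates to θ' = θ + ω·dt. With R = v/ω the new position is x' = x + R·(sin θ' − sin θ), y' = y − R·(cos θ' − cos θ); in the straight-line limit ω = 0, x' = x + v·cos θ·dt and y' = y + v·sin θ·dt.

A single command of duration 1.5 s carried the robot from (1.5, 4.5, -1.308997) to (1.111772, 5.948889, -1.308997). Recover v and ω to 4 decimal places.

Δθ = -1.308997 − -1.308997 = 0.000000
ω = Δθ/dt = 0.000000/1.5 = 0.0000
ω = 0 → v = (Δx·cos θ + Δy·sin θ)/dt = -1.0000

v = -1.0000, ω = 0.0000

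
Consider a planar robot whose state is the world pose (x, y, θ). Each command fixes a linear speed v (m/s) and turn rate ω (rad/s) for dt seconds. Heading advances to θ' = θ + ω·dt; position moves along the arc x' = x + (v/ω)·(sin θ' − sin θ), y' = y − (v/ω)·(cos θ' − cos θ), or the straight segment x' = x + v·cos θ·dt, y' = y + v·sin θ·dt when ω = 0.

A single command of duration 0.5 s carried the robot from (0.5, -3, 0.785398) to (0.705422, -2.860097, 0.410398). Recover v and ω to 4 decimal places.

Δθ = 0.410398 − 0.785398 = -0.375000
ω = Δθ/dt = -0.375000/0.5 = -0.7500
R = Δx/(sin θ' − sin θ) = -0.6667
v = R·ω = -0.6667·-0.7500 = 0.5000

v = 0.5000, ω = -0.7500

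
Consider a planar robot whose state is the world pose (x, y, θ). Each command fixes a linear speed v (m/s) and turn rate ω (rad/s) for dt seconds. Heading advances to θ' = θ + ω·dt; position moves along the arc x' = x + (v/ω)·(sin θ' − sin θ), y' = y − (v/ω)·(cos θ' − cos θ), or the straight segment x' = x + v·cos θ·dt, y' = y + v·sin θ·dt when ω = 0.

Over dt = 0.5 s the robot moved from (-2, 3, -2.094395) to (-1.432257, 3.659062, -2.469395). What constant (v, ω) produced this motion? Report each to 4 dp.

Δθ = -2.469395 − -2.094395 = -0.375000
ω = Δθ/dt = -0.375000/0.5 = -0.7500
R = −Δy/(cos θ' − cos θ) = 2.3333
v = R·ω = 2.3333·-0.7500 = -1.7500

v = -1.7500, ω = -0.7500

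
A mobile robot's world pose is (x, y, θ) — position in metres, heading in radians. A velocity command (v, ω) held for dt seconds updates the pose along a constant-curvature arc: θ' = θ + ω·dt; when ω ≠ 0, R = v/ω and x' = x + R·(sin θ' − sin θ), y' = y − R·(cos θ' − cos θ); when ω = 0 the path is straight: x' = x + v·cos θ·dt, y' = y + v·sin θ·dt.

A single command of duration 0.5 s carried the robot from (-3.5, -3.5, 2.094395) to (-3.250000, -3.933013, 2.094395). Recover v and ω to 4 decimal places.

Δθ = 2.094395 − 2.094395 = 0.000000
ω = Δθ/dt = 0.000000/0.5 = 0.0000
ω = 0 → v = (Δx·cos θ + Δy·sin θ)/dt = -1.0000

v = -1.0000, ω = 0.0000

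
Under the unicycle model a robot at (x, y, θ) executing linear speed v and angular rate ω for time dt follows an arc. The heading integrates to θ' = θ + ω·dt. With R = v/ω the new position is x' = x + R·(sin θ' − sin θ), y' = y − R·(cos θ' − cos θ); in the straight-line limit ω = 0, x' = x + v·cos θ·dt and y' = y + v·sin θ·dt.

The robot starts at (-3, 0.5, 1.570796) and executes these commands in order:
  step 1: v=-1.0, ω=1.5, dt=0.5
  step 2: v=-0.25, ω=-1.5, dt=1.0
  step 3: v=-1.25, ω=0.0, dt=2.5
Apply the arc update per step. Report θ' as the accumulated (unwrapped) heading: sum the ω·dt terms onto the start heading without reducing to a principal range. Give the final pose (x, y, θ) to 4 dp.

(-4.9512, -2.4682, 0.8208)

step 1: θ'=2.3208 (R=-0.6667) → pose (-2.8211, 0.0456, 2.3208)
step 2: θ'=0.8208 (R=0.1667) → pose (-2.8211, -0.1816, 0.8208)
step 3: θ'=0.8208 (straight) → pose (-4.9512, -2.4682, 0.8208)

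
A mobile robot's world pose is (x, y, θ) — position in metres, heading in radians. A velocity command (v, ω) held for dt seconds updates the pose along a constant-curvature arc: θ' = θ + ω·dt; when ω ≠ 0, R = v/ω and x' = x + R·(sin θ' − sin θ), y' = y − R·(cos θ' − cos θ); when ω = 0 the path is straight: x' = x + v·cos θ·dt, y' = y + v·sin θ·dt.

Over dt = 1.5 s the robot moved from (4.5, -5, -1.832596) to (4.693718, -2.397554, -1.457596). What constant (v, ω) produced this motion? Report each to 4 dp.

Δθ = -1.457596 − -1.832596 = 0.375000
ω = Δθ/dt = 0.375000/1.5 = 0.2500
R = −Δy/(cos θ' − cos θ) = -7.0000
v = R·ω = -7.0000·0.2500 = -1.7500

v = -1.7500, ω = 0.2500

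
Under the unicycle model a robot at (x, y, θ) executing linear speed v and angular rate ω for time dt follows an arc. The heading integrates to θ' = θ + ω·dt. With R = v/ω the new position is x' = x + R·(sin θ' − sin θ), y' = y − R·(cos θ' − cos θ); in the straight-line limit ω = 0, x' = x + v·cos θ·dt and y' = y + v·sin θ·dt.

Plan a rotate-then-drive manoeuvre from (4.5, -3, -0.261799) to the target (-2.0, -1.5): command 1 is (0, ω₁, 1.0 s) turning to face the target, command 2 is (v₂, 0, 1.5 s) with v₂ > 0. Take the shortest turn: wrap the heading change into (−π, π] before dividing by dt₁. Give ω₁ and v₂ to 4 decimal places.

ω₁ = -3.1066, v₂ = 4.4472

heading to target = atan2(-1.5−-3, -2−4.5) = 2.9148
Δθ = wrap(2.9148 − -0.2618) = -3.1066; ω₁ = Δθ/dt₁ = -3.1066
distance = √((-2−4.5)² + (-1.5−-3)²) = 6.6708; v₂ = distance/dt₂ = 4.4472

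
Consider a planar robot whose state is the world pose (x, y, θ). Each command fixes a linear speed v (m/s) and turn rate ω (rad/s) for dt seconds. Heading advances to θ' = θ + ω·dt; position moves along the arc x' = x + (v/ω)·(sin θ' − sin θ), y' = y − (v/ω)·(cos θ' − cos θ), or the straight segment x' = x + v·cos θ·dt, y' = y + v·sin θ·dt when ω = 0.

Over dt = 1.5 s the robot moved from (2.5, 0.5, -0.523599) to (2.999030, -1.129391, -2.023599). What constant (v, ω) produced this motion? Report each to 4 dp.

Δθ = -2.023599 − -0.523599 = -1.500000
ω = Δθ/dt = -1.500000/1.5 = -1.0000
R = −Δy/(cos θ' − cos θ) = -1.2500
v = R·ω = -1.2500·-1.0000 = 1.2500

v = 1.2500, ω = -1.0000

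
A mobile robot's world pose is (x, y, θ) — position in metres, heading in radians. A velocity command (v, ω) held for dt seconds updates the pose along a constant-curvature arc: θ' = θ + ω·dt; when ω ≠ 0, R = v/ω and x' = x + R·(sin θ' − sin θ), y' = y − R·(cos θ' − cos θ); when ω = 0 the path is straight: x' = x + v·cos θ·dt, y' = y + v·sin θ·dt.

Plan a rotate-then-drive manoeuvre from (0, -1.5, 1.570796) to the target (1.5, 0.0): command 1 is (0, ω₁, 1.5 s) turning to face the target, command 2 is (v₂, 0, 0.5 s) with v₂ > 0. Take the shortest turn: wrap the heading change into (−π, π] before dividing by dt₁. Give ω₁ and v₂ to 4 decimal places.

ω₁ = -0.5236, v₂ = 4.2426

heading to target = atan2(0−-1.5, 1.5−0) = 0.7854
Δθ = wrap(0.7854 − 1.5708) = -0.7854; ω₁ = Δθ/dt₁ = -0.5236
distance = √((1.5−0)² + (0−-1.5)²) = 2.1213; v₂ = distance/dt₂ = 4.2426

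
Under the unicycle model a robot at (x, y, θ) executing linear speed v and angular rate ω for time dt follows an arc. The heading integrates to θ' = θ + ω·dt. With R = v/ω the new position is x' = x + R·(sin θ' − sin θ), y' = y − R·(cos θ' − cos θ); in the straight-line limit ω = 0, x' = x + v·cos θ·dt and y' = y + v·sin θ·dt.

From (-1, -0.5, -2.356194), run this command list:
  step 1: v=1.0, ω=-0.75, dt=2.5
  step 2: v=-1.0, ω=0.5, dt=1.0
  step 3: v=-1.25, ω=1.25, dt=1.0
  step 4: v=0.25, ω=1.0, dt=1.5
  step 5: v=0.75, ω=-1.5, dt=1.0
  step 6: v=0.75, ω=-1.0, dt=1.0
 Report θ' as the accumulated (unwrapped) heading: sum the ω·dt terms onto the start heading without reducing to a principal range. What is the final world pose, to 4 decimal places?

step 1: θ'=-4.2312 (R=-1.3333) → pose (-3.1247, -0.1743, -4.2312)
step 2: θ'=-3.7312 (R=-2.0000) → pose (-2.4639, -0.9110, -3.7312)
step 3: θ'=-2.4812 (R=-1.0000) → pose (-1.2944, -0.8695, -2.4812)
step 4: θ'=-0.9812 (R=0.2500) → pose (-1.3489, -1.2060, -0.9812)
step 5: θ'=-2.4812 (R=-0.5000) → pose (-1.4577, -1.8789, -2.4812)
step 6: θ'=-3.4812 (R=-0.7500) → pose (-2.1677, -1.9937, -3.4812)

(-2.1677, -1.9937, -3.4812)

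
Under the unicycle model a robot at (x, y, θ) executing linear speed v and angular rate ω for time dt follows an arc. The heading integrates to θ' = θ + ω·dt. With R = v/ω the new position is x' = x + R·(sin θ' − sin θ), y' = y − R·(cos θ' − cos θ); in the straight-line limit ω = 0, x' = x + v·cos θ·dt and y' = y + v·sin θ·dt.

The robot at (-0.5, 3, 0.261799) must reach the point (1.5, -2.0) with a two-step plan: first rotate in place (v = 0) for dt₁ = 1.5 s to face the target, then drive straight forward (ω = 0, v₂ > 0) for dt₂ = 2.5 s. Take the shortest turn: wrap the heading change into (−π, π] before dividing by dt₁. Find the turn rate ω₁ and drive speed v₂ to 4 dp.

heading to target = atan2(-2−3, 1.5−-0.5) = -1.1903
Δθ = wrap(-1.1903 − 0.2618) = -1.4521; ω₁ = Δθ/dt₁ = -0.9681
distance = √((1.5−-0.5)² + (-2−3)²) = 5.3852; v₂ = distance/dt₂ = 2.1541

ω₁ = -0.9681, v₂ = 2.1541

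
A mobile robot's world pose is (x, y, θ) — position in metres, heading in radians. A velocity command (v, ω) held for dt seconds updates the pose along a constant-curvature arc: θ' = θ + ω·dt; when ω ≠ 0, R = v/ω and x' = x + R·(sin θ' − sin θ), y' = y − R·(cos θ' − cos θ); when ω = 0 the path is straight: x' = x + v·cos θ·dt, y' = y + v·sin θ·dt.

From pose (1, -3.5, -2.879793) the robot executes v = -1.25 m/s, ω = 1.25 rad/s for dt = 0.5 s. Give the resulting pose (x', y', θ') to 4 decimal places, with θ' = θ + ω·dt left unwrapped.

(1.5162, -3.1660, -2.2548)

θ' = -2.8798 + 1.25·0.5 = -2.2548
R = v/ω = -1.25/1.25 = -1.0000
x' = 1 + -1.0000·(sin -2.2548 − sin -2.8798) = 1.5162
y' = -3.5 − -1.0000·(cos -2.2548 − cos -2.8798) = -3.1660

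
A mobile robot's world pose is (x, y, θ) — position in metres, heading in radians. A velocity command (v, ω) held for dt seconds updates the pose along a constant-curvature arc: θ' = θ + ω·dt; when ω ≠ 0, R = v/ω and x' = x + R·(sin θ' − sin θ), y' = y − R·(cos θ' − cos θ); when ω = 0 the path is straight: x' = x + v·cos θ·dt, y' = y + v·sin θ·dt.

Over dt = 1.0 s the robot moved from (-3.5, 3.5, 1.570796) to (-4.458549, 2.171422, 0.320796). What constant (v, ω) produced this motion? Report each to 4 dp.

Δθ = 0.320796 − 1.570796 = -1.250000
ω = Δθ/dt = -1.250000/1.0 = -1.2500
R = −Δy/(cos θ' − cos θ) = 1.4000
v = R·ω = 1.4000·-1.2500 = -1.7500

v = -1.7500, ω = -1.2500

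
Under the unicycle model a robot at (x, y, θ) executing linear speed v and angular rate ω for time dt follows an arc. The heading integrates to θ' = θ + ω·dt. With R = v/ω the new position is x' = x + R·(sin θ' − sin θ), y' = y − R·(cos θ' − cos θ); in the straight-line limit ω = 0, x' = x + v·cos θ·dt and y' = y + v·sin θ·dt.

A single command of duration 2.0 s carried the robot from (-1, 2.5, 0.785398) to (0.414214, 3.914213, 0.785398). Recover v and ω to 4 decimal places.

v = 1.0000, ω = 0.0000

Δθ = 0.785398 − 0.785398 = 0.000000
ω = Δθ/dt = 0.000000/2.0 = 0.0000
ω = 0 → v = (Δx·cos θ + Δy·sin θ)/dt = 1.0000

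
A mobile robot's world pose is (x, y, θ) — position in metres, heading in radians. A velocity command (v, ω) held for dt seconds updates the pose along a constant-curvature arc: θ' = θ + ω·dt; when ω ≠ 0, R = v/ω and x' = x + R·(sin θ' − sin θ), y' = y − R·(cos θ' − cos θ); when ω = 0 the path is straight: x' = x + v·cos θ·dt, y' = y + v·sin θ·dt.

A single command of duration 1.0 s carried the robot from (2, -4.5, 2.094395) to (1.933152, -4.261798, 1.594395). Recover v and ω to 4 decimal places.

Δθ = 1.594395 − 2.094395 = -0.500000
ω = Δθ/dt = -0.500000/1.0 = -0.5000
R = −Δy/(cos θ' − cos θ) = -0.5000
v = R·ω = -0.5000·-0.5000 = 0.2500

v = 0.2500, ω = -0.5000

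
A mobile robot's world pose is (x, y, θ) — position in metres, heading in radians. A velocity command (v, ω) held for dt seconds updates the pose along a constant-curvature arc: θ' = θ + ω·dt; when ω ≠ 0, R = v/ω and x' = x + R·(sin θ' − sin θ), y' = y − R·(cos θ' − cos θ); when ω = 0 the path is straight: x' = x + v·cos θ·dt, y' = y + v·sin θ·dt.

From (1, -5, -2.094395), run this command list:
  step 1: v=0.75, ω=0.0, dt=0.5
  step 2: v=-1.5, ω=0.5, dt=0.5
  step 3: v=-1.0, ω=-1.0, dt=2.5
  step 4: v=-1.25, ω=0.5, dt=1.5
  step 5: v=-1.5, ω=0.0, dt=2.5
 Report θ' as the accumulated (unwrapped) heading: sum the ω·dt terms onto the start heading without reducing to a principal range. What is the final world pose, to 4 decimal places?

(7.6097, -7.5351, -3.5944)

step 1: θ'=-2.0944 (straight) → pose (0.8125, -5.3248, -2.0944)
step 2: θ'=-1.8444 (R=-3.0000) → pose (1.1028, -4.6354, -1.8444)
step 3: θ'=-4.3444 (R=1.0000) → pose (2.9987, -4.5458, -4.3444)
step 4: θ'=-3.5944 (R=-2.5000) → pose (4.2376, -5.8945, -3.5944)
step 5: θ'=-3.5944 (straight) → pose (7.6097, -7.5351, -3.5944)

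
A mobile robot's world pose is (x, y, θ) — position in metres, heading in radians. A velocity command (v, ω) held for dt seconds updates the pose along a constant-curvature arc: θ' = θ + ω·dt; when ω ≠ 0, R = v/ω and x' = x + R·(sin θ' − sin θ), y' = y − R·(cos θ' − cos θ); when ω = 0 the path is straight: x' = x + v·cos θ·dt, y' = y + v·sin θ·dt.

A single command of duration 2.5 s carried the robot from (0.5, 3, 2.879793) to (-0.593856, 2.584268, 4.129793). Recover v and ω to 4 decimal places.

v = 0.5000, ω = 0.5000

Δθ = 4.129793 − 2.879793 = 1.250000
ω = Δθ/dt = 1.250000/2.5 = 0.5000
R = Δx/(sin θ' − sin θ) = 1.0000
v = R·ω = 1.0000·0.5000 = 0.5000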